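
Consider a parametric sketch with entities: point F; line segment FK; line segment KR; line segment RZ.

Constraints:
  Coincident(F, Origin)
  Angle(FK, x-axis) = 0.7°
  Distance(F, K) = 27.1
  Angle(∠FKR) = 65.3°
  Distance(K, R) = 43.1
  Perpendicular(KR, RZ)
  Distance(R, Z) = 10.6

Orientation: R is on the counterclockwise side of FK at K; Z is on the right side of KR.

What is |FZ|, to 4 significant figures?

47.44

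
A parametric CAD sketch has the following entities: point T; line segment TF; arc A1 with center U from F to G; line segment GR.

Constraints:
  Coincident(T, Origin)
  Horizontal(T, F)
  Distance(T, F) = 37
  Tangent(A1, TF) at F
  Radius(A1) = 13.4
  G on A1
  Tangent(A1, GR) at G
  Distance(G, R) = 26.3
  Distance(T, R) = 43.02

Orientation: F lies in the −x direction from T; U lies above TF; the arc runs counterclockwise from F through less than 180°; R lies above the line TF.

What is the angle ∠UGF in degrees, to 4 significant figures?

48.54°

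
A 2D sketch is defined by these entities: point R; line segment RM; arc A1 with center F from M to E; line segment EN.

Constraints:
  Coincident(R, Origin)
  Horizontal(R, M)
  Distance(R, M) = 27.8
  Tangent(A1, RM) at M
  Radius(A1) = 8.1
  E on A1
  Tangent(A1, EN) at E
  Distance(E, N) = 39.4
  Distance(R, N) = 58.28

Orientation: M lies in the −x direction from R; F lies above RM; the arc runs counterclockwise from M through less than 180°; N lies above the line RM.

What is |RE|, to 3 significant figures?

22.8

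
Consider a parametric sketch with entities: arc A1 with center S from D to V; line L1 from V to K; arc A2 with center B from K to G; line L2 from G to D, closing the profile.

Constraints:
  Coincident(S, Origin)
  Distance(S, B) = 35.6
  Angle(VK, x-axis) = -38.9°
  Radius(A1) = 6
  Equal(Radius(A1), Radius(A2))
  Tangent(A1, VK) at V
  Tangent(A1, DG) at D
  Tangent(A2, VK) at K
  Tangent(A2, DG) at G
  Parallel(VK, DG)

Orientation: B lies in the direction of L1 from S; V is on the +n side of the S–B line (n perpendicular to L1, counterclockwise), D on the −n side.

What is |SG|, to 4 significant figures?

36.10

The slot axis is L1's direction at -38.9°, so u = (cos -38.9°, sin -38.9°) = (0.7782, -0.6280) and n = (−sin -38.9°, cos -38.9°) = (0.6280, 0.7782). S is at the origin and B lies 35.6 along u from S, so B = 35.6·u = (27.71, -22.36). Tangency of A1 to both parallel lines with radius 6.0 puts V and D at S ± 6.0·n: V = (3.768, 4.669), D = (-3.768, -4.669). Equal radii place K and G the same way about B: K = B + 6.0·n = (31.47, -17.69), G = B − 6.0·n = (23.94, -27.02). Then |SG| = |G − S| = 36.10.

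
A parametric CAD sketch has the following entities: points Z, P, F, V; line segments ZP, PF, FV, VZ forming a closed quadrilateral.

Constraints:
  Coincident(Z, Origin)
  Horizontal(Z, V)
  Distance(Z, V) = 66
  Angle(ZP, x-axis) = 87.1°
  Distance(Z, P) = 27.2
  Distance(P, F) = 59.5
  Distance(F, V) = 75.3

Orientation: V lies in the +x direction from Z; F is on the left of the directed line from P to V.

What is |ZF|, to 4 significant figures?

82.35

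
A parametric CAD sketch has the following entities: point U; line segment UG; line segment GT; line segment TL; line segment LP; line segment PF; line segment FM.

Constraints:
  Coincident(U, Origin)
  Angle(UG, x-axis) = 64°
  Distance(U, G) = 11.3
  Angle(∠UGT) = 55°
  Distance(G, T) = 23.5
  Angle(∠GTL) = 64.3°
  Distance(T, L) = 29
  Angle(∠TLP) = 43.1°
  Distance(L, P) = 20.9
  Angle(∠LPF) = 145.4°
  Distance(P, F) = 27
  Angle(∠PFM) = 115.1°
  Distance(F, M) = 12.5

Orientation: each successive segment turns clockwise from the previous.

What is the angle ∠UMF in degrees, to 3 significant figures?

50.8°

∠LPF = 145.4° gives PF at 11.8° from the x-axis; with |PF| = 27.0, F = (28.2, 8.59). ∠PFM = 115.1° gives FM at -53.1° from the x-axis; with |FM| = 12.5, M = (35.7, -1.41). Then cos ∠UMF = MU·MF / (|MU||MF|), giving 50.8°.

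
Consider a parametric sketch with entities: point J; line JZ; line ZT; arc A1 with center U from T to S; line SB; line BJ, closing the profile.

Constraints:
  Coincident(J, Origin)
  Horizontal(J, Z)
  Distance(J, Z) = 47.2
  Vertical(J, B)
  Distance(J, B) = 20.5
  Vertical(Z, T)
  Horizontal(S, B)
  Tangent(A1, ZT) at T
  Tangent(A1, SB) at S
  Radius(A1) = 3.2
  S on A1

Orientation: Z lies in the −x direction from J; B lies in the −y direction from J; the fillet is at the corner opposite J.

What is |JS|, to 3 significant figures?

48.5

J is at the origin; J and Z share the same y with |JZ| = 47.2 and Z on the −x side, so Z = (-47.2, 0.00). J and B share the same x with |JB| = 20.5 and B on the −y side, so B = (0.00, -20.5). The virtual corner opposite J is at (-47.2, -20.5). Since A1 is tangent to ZT there, UT ⟂ ZT and the tangent condition forces US to be normal to SB, with radius 3.2, so the center U sits 3.2 in from both sides at U = (-44.0, -17.3). That places the tangent points at T = (-47.2, -17.3) on ZT and S = (-44.0, -20.5) on SB. Then |JS| = |S − J| = 48.5.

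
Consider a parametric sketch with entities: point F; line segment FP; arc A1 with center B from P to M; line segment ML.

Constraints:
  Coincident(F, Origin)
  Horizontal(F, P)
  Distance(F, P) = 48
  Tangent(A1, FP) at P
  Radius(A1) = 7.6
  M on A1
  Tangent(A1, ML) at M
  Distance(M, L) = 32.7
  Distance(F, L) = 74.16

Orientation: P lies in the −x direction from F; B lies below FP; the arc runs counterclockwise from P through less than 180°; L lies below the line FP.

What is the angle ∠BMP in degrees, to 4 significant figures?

52.98°

Checks: |BM| = 7.600 ✓; ∠(BM, ML) = 90.00° ✓; |ML| = 32.70 ✓; |FL| = 74.16 ✓.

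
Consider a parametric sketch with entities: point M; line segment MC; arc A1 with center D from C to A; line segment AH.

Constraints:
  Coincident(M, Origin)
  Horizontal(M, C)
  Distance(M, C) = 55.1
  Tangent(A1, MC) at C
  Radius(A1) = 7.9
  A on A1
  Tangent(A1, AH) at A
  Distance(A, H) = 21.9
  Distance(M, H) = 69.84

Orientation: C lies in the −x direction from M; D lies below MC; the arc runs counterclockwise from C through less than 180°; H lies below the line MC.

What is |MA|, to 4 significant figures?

63.48

Checks: M.y = 0.00, C.y = 0.00 ✓; ∠(DC, CM) = 90.00° ✓; |DC| = 7.900 ✓; |DA| = 7.900 ✓; ∠(DA, AH) = 90.00° ✓; |AH| = 21.90 ✓; |MH| = 69.84 ✓.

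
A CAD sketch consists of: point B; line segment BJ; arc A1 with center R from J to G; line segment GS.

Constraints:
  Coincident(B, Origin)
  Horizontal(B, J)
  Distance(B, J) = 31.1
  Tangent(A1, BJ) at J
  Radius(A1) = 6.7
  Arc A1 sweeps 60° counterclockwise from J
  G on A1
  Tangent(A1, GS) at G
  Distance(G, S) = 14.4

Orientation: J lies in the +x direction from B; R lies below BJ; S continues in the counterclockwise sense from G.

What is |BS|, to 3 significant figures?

24.0

B is at the origin; BJ is horizontal with |BJ| = 31.1 and J on the +x side, so J = (31.1, 0.00). Since A1 is tangent to BJ there, RJ ⟂ BJ, so R = J + (0, -6.7) = (31.1, -6.70). On A1, J sits at bearing 90° from R; a 60° counterclockwise sweep puts G at bearing 150°, so G = R + 6.7·(cos 150°, sin 150°) = (25.3, -3.35). Since A1 is tangent to GS there, RG ⟂ GS, so GS runs along (−sin 150°, cos 150°); with |GS| = 14.4, S = (18.1, -15.8). Then |BS| = |S − B| = 24.0.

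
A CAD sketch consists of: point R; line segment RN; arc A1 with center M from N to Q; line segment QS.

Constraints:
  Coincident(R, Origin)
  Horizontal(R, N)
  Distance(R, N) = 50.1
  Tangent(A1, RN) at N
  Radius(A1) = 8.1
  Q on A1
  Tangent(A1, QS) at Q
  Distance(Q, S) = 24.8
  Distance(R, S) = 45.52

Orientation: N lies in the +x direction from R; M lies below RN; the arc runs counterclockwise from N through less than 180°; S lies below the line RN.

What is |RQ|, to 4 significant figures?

42.76

R is at the origin; RN is horizontal with |RN| = 50.1 and N on the +x side, so N = (50.10, 0.000). A1 meets RN tangentially, so MN is at right angles to RN, so M = N + (0, -8.1) = (50.10, -8.100). Since MQ ⟂ QS (tangency), |MS| = √(8.1² + 24.8²) = 26.09 regardless of where Q sits on A1. So S lies on both circle(R, 45.52) and circle(M, 26.09); the below-RN intersection is S = (34.86, -29.27). Q is the foot of the tangent from S: Q = (42.38, -5.643).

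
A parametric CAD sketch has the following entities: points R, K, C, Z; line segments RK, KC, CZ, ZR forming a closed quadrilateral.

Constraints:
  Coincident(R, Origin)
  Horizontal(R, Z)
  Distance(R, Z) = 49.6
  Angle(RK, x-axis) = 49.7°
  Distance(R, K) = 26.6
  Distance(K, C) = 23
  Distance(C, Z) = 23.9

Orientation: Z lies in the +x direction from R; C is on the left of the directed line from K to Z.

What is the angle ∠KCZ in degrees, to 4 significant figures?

109.2°

R is at the origin; RZ is horizontal with |RZ| = 49.6 and Z in +x, so Z = (49.6, 0). RK runs at 49.7° with |RK| = 26.6, so K = (17.20, 20.29). C is determined by |KC| = 23.0 and |CZ| = 23.9 together: it lies at the intersection of circle(K, 23.0) and circle(Z, 23.9). With |KZ| = 38.22, the foot of the radical line on KZ is 18.56 from K and the perpendicular offset is √(23.0² − 18.56²) = 13.58. Taking the left-of-KZ solution: C = (40.14, 21.95).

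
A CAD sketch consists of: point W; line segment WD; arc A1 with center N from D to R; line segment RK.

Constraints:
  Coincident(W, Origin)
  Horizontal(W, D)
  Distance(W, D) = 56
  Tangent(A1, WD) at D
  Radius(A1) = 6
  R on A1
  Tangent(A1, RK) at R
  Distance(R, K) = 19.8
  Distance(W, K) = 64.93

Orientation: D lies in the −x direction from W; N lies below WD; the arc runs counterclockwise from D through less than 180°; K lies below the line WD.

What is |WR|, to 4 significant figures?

62.32

Checks: |ND| = 6.000 ✓; |NR| = 6.000 ✓; ∠(NR, RK) = 90.00° ✓; |RK| = 19.80 ✓; |WK| = 64.93 ✓.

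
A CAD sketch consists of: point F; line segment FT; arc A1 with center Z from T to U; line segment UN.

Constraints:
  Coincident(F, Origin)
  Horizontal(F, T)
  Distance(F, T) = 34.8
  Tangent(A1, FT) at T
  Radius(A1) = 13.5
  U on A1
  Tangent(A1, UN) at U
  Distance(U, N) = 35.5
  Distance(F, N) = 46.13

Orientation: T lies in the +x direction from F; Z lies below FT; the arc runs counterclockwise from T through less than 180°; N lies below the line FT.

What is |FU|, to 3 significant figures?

24.0

F is at the origin; FT is horizontal with |FT| = 34.8 and T on the +x side, so T = (34.8, 0.00). Tangency of A1 to FT means the radius ZT is perpendicular to FT, so Z = T + (0, -13.5) = (34.8, -13.5). Since ZU ⟂ UN (tangency), |ZN| = √(13.5² + 35.5²) = 38.0 regardless of where U sits on A1. So N lies on both circle(F, 46.13) and circle(Z, 38.0); the below-FT intersection is N = (12.7, -44.4). U is the foot of the tangent from N: U = (21.8, -10.0).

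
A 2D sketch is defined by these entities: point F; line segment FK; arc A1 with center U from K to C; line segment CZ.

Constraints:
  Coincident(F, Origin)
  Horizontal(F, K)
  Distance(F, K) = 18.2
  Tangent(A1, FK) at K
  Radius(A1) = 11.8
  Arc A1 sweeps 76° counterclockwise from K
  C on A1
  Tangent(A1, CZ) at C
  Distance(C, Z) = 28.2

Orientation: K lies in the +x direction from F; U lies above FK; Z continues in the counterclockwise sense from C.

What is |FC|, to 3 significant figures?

31.0

F is at the origin; F and K share the same y with |FK| = 18.2 and K on the +x side, so K = (18.2, 0.00). Tangency of A1 to FK means the radius UK is perpendicular to FK, so U = K + (0, 11.8) = (18.2, 11.8). On A1, K sits at bearing -90° from U; a 76° counterclockwise sweep puts C at bearing -14°, so C = U + 11.8·(cos -14°, sin -14°) = (29.6, 8.95). Then |FC| = |C − F| = 31.0.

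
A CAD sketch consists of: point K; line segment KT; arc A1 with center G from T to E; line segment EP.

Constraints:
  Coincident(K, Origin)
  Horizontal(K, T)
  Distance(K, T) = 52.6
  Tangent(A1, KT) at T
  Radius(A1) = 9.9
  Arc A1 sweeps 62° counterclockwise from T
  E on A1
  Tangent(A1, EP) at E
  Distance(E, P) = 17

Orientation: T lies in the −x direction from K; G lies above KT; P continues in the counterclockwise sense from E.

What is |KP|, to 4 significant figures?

41.20

On A1, T sits at bearing -90° from G; a 62° counterclockwise sweep puts E at bearing -28°, so E = G + 9.9·(cos -28°, sin -28°) = (-43.86, 5.252). Since A1 is tangent to EP there, GE ⟂ EP, so EP runs along (−sin -28°, cos -28°); with |EP| = 17.0, P = (-35.88, 20.26). Then |KP| = |P − K| = 41.20.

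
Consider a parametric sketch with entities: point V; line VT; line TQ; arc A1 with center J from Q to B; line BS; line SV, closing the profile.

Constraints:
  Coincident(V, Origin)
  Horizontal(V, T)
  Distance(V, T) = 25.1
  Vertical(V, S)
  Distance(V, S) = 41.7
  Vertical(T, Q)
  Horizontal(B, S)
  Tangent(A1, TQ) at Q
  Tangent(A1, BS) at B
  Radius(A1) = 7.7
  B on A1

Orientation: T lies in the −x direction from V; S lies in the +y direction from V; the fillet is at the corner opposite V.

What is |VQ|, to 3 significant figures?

42.3

The virtual corner opposite V is at (-25.1, 41.7). Since A1 is tangent to TQ there, JQ ⟂ TQ and tangency of A1 to BS means the radius JB is perpendicular to BS, with radius 7.7, so the center J sits 7.7 in from both sides at J = (-17.4, 34.0). That places the tangent points at Q = (-25.1, 34.0) on TQ and B = (-17.4, 41.7) on BS. Then |VQ| = |Q − V| = 42.3.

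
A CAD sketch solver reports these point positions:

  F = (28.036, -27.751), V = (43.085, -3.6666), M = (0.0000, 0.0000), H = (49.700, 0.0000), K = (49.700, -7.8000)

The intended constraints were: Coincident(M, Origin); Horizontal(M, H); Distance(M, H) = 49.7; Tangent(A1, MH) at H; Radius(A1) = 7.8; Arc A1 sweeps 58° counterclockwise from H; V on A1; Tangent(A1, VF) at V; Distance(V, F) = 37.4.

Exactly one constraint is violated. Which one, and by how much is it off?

Distance(V, F) = 37.4 — off by 9.00.

M = (0.00, 0.00) ✓; M.y = 0.00, H.y = 0.00 ✓; |MH| = 49.70 ✓; ∠(KH, HM) = 90.00° ✓; |KH| = 7.800 ✓; bearing(K→V) − bearing(K→H) = 58.00° ✓; |KV| = 7.800 ✓; ∠(KV, VF) = 90.00° ✓; |VF| = 28.40 ✗.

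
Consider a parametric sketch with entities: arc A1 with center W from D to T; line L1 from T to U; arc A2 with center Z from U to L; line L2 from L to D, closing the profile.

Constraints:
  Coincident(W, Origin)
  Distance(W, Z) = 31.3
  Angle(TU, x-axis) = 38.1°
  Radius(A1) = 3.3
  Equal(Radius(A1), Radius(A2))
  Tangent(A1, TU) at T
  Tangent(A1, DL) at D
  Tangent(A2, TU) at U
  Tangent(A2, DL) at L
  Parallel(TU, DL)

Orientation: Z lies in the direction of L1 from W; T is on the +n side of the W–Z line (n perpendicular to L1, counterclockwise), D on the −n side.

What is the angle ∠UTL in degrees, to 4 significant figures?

11.91°

Tangency of A1 to both parallel lines with radius 3.3 puts T and D at W ± 3.3·n: T = (-2.036, 2.597), D = (2.036, -2.597). Equal radii place U and L the same way about Z: U = Z + 3.3·n = (22.59, 21.91), L = Z − 3.3·n = (26.67, 16.72). Then cos ∠UTL = TU·TL / (|TU||TL|), giving 11.91°.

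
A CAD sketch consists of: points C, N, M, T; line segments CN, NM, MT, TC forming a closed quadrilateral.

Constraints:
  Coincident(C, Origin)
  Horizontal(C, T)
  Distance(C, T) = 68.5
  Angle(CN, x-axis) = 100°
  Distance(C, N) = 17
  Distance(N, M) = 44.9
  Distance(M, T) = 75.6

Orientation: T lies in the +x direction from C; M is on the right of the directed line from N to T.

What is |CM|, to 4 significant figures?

28.19

C is at the origin; C and T share the same y with |CT| = 68.5 and T in +x, so T = (68.5, 0). CN runs at 100.0° with |CN| = 17.0, so N = (-2.952, 16.74). M is determined by |NM| = 44.9 and |MT| = 75.6 together: it lies at the intersection of circle(N, 44.9) and circle(T, 75.6). With |NT| = 73.39, the foot of the radical line on NT is 11.49 from N and the perpendicular offset is √(44.9² − 11.49²) = 43.41. Taking the right-of-NT solution: M = (-1.668, -28.14).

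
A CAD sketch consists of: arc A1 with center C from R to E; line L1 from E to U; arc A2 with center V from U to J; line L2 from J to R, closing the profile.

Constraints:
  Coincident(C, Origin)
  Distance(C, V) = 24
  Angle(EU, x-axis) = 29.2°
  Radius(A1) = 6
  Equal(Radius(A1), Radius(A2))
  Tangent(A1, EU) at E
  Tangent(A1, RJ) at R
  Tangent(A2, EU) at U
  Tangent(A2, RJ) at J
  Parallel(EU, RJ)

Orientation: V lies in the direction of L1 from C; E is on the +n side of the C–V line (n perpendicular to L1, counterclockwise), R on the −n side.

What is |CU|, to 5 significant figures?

24.739

The slot axis is L1's direction at 29.2°, so u = (cos 29.2°, sin 29.2°) = (0.87292, 0.48786) and n = (−sin 29.2°, cos 29.2°) = (-0.48786, 0.87292). C is at the origin and V lies 24.0 along u from C, so V = 24.0·u = (20.950, 11.709). Tangency of A1 to both parallel lines with radius 6.0 puts E and R at C ± 6.0·n: E = (-2.9272, 5.2375), R = (2.9272, -5.2375). Equal radii place U and J the same way about V: U = V + 6.0·n = (18.023, 16.946), J = V − 6.0·n = (23.877, 6.4711). Then |CU| = |U − C| = 24.739.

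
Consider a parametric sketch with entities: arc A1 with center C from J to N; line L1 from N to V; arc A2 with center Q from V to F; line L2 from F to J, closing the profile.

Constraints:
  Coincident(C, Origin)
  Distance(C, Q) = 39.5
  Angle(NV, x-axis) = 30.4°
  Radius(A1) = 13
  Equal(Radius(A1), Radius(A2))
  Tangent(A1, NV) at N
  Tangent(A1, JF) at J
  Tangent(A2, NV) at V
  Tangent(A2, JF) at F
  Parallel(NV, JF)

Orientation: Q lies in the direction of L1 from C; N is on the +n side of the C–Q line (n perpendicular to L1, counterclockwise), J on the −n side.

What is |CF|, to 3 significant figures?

41.6

Tangency of A1 to both parallel lines with radius 13.0 puts N and J at C ± 13.0·n: N = (-6.58, 11.2), J = (6.58, -11.2). Equal radii place V and F the same way about Q: V = Q + 13.0·n = (27.5, 31.2), F = Q − 13.0·n = (40.6, 8.78). Then |CF| = |F − C| = 41.6.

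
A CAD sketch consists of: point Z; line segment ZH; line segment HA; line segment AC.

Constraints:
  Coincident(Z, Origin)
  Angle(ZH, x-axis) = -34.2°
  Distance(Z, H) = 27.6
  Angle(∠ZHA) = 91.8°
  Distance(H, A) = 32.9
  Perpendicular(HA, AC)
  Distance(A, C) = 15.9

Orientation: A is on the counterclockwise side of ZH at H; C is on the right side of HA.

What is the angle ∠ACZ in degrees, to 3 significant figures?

37.8°

Z is at the origin; ZH runs at -34.2° with length 27.6, so H = 27.6·(cos -34.2°, sin -34.2°) = (22.8, -15.5). ∠ZHA = 91.8°, so HA runs at -34.2° + (180° − 91.8°) = 54.0° from the x-axis; with |HA| = 32.9, A = H + 32.9·(cos 54.0°, sin 54.0°) = (42.2, 11.1). HA is perpendicular to AC; with |AC| = 15.9 on the right of HA, C = A + 15.9·(0.809, -0.588) = (55.0, 1.76). Then cos ∠ACZ = CA·CZ / (|CA||CZ|), giving 37.8°.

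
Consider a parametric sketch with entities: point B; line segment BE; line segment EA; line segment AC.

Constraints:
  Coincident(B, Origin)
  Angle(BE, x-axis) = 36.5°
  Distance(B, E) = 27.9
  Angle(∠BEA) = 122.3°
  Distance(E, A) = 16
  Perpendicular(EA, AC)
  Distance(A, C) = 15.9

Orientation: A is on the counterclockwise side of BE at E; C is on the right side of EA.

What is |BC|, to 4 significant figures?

50.14

∠BEA = 122.3°, so EA runs at 36.5° + (180° − 122.3°) = 94.20° from the x-axis; with |EA| = 16.0, A = E + 16.0·(cos 94.20°, sin 94.20°) = (21.26, 32.55). EA ⟂ AC; with |AC| = 15.9 on the right of EA, C = A + 15.9·(0.9973, 0.07324) = (37.11, 33.72). Then |BC| = |C − B| = 50.14.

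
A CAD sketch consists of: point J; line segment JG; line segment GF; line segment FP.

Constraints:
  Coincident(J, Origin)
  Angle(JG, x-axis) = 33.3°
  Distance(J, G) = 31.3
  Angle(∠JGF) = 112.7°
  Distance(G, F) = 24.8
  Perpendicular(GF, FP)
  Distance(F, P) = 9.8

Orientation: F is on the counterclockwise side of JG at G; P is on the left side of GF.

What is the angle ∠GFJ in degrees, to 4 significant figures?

38.06°

J is at the origin; JG runs at 33.3° with length 31.3, so G = 31.3·(cos 33.3°, sin 33.3°) = (26.16, 17.18). ∠JGF = 112.7°, so GF runs at 33.3° + (180° − 112.7°) = 100.6° from the x-axis; with |GF| = 24.8, F = G + 24.8·(cos 100.6°, sin 100.6°) = (21.60, 41.56). Then cos ∠GFJ = FG·FJ / (|FG||FJ|), giving 38.06°.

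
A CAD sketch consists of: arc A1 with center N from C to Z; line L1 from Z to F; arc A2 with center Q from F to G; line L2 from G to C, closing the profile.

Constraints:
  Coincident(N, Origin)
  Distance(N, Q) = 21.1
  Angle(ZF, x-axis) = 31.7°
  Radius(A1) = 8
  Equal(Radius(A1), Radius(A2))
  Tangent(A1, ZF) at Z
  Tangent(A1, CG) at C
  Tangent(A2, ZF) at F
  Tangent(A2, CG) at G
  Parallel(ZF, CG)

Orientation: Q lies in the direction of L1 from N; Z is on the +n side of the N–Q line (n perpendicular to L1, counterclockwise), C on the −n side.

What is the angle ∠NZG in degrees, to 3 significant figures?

52.8°

The slot axis is L1's direction at 31.7°, so u = (cos 31.7°, sin 31.7°) = (0.851, 0.525) and n = (−sin 31.7°, cos 31.7°) = (-0.525, 0.851). N is at the origin and Q lies 21.1 along u from N, so Q = 21.1·u = (18.0, 11.1). Tangency of A1 to both parallel lines with radius 8.0 puts Z and C at N ± 8.0·n: Z = (-4.20, 6.81), C = (4.20, -6.81). Equal radii place F and G the same way about Q: F = Q + 8.0·n = (13.7, 17.9), G = Q − 8.0·n = (22.2, 4.28). Then cos ∠NZG = ZN·ZG / (|ZN||ZG|), giving 52.8°.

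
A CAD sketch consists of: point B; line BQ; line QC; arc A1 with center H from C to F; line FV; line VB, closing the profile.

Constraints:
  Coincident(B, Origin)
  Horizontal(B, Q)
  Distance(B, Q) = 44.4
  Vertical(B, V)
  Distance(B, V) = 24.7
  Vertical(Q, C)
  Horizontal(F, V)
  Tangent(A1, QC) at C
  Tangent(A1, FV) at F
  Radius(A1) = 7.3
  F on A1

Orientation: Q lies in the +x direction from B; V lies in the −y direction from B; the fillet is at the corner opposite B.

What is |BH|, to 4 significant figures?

40.98

B is at the origin; B and Q share the same y with |BQ| = 44.4 and Q on the +x side, so Q = (44.40, 0.000). B and V share the same x with |BV| = 24.7 and V on the −y side, so V = (0.000, -24.70). The virtual corner opposite B is at (44.40, -24.70). Since A1 is tangent to QC there, HC ⟂ QC and since A1 is tangent to FV there, HF ⟂ FV, with radius 7.3, so the center H sits 7.3 in from both sides at H = (37.10, -17.40). Then |BH| = |H − B| = 40.98.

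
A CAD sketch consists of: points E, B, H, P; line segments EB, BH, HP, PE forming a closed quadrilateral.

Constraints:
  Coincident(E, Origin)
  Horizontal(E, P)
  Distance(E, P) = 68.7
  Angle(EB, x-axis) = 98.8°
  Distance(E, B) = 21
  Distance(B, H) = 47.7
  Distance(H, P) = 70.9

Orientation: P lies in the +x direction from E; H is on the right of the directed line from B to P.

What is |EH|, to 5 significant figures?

26.711

E is at the origin; EP is horizontal with |EP| = 68.7 and P in +x, so P = (68.7, 0). EB runs at 98.8° with |EB| = 21.0, so B = (-3.2127, 20.753). H is determined by |BH| = 47.7 and |HP| = 70.9 together: it lies at the intersection of circle(B, 47.7) and circle(P, 70.9). With |BP| = 74.847, the foot of the radical line on BP is 19.043 from B and the perpendicular offset is √(47.7² − 19.043²) = 43.734. Taking the right-of-BP solution: H = (2.9574, -26.546).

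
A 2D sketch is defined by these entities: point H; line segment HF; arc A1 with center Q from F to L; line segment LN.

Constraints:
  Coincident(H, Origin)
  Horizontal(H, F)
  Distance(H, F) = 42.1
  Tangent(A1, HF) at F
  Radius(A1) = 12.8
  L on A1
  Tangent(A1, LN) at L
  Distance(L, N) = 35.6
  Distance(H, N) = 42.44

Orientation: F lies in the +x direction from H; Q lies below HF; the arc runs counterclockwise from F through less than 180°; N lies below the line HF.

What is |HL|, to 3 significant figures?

31.4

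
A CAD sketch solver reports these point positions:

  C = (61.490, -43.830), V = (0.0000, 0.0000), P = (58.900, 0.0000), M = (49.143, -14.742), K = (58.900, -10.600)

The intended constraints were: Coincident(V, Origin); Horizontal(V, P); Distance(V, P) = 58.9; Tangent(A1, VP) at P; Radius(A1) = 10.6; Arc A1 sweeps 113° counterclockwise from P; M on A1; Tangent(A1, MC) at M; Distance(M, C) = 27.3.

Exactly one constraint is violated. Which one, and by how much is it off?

Distance(M, C) = 27.3 — off by 4.30.

V = (0.00, 0.00) ✓; V.y = 0.00, P.y = 0.00 ✓; |VP| = 58.90 ✓; ∠(KP, PV) = 90.00° ✓; |KP| = 10.60 ✓; bearing(K→M) − bearing(K→P) = 113.0° ✓; |KM| = 10.60 ✓; ∠(KM, MC) = 90.00° ✓; |MC| = 31.60 ✗.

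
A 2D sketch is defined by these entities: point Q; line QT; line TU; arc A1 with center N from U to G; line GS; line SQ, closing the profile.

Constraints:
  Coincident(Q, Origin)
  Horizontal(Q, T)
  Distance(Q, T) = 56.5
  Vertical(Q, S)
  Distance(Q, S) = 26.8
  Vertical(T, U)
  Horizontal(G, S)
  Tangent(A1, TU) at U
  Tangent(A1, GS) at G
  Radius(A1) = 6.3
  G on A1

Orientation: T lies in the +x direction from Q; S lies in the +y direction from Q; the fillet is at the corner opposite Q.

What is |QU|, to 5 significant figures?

60.104

Q is at the origin; QT is horizontal with |QT| = 56.5 and T on the +x side, so T = (56.500, 0.0000). Q and S share the same x with |QS| = 26.8 and S on the +y side, so S = (0.0000, 26.800). The virtual corner opposite Q is at (56.500, 26.800). The tangent condition forces NU to be normal to TU and tangency of A1 to GS means the radius NG is perpendicular to GS, with radius 6.3, so the center N sits 6.3 in from both sides at N = (50.200, 20.500). That places the tangent points at U = (56.500, 20.500) on TU and G = (50.200, 26.800) on GS. Then |QU| = |U − Q| = 60.104.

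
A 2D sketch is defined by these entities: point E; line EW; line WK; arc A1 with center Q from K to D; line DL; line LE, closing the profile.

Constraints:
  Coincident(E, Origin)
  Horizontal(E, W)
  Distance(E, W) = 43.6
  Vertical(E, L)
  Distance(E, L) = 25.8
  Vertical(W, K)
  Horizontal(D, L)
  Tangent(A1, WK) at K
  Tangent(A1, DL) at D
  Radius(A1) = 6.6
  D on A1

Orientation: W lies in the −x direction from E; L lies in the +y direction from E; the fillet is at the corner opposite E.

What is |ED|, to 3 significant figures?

45.1

E is at the origin; E and W share the same y with |EW| = 43.6 and W on the −x side, so W = (-43.6, 0.00). EL is vertical with |EL| = 25.8 and L on the +y side, so L = (0.00, 25.8). The virtual corner opposite E is at (-43.6, 25.8). The tangent condition forces QK to be normal to WK and since A1 is tangent to DL there, QD ⟂ DL, with radius 6.6, so the center Q sits 6.6 in from both sides at Q = (-37.0, 19.2). That places the tangent points at K = (-43.6, 19.2) on WK and D = (-37.0, 25.8) on DL. Then |ED| = |D − E| = 45.1.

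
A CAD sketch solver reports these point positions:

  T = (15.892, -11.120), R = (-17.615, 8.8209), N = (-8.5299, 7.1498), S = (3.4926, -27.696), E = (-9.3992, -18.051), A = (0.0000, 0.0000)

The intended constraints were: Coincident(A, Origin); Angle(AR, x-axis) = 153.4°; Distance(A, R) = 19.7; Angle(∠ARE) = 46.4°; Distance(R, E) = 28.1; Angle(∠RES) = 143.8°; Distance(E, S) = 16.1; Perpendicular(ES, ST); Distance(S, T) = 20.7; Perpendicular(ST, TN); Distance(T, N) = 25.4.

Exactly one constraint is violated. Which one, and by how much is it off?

Distance(T, N) = 25.4 — off by 5.10.

A = (0.00, 0.00) ✓; AR at 153.4° ✓; |AR| = 19.70 ✓; ∠ARE = 46.40° ✓; |RE| = 28.10 ✓; ∠RES = 143.8° ✓; |ES| = 16.10 ✓; ∠(ES, ST) = 90.00° ✓; |ST| = 20.70 ✓; ∠(ST, TN) = 90.00° ✓; |TN| = 30.50 ✗.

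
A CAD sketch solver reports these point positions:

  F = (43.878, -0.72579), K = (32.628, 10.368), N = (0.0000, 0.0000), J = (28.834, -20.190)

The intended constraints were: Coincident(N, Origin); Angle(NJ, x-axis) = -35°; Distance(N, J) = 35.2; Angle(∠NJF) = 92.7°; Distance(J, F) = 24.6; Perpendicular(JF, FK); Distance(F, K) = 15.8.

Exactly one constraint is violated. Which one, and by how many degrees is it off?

Perpendicular(JF, FK) — off by 6.90°.

N = (0.00, 0.00) ✓; NJ at -35.00° ✓; |NJ| = 35.20 ✓; ∠NJF = 92.70° ✓; |JF| = 24.60 ✓; ∠(JF, FK) = 83.10° ✗; |FK| = 15.80 ✓.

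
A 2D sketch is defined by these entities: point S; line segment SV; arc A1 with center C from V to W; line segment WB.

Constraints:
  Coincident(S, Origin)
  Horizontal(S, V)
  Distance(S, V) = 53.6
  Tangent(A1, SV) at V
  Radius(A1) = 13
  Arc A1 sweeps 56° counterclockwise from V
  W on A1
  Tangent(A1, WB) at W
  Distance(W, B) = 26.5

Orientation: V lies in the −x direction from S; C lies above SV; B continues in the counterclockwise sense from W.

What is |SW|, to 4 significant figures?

43.20

The tangent condition forces CV to be normal to SV, so C = V + (0, 13) = (-53.60, 13.00). On A1, V sits at bearing -90° from C; a 56° counterclockwise sweep puts W at bearing -34°, so W = C + 13.0·(cos -34°, sin -34°) = (-42.82, 5.730). Then |SW| = |W − S| = 43.20.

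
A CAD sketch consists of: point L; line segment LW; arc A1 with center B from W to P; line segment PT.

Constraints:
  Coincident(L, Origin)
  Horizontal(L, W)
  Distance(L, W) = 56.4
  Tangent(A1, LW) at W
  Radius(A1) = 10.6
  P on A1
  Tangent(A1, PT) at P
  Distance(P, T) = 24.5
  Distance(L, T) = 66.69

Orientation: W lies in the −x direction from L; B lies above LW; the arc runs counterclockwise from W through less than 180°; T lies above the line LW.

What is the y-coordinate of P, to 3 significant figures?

14.4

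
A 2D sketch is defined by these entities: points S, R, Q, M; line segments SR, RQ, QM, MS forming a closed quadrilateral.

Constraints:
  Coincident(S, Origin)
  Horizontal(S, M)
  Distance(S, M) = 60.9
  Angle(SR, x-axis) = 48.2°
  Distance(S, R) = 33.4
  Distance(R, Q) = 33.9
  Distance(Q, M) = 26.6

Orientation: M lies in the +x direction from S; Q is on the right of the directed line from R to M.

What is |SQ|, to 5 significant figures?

35.693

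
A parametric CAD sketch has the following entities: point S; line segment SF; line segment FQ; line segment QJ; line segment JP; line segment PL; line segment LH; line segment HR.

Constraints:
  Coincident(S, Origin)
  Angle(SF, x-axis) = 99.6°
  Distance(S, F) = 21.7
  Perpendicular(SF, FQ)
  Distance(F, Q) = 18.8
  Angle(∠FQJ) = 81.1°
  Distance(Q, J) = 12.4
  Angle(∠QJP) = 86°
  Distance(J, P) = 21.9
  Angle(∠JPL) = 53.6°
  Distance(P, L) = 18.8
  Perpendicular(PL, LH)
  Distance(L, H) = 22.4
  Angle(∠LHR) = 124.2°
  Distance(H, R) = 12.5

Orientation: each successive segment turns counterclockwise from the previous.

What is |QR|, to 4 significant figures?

24.27

PL ⟂ LH, so LH runs at -121.1°; with |LH| = 22.4, H = (-25.66, 5.413). ∠LHR = 124.2° gives HR at -65.30° from the x-axis; with |HR| = 12.5, R = (-20.43, -5.943). Then |QR| = |R − Q| = 24.27.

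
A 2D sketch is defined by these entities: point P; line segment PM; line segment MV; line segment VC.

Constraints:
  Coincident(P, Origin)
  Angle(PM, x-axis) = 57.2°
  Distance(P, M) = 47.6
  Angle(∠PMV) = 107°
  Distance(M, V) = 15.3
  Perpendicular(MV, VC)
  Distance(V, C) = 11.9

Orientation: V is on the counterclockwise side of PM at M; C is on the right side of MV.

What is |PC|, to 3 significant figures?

64.4

∠PMV = 107.0°, so MV runs at 57.2° + (180° − 107.0°) = 130° from the x-axis; with |MV| = 15.3, V = M + 15.3·(cos 130°, sin 130°) = (15.9, 51.7). The perpendicularity gives VC at right angles to MV; with |VC| = 11.9 on the right of MV, C = V + 11.9·(0.764, 0.645) = (25.0, 59.4). Then |PC| = |C − P| = 64.4.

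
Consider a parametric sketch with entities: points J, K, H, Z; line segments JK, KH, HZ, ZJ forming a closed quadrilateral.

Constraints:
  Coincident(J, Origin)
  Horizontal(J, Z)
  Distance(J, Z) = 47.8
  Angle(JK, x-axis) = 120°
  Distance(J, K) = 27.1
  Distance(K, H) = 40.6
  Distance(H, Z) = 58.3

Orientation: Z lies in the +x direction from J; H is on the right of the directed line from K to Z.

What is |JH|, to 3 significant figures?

18.6

Checks: J.y = 0.00, Z.y = 0.00 ✓; |KH| = 40.60 ✓; |HZ| = 58.30 ✓.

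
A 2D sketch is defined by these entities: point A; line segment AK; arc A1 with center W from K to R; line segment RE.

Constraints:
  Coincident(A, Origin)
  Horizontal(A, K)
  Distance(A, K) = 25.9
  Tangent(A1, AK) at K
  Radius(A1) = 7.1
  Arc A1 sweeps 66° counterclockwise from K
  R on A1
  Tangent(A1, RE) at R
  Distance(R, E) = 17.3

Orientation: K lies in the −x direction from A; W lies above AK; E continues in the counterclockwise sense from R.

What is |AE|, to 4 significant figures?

23.53

A is at the origin; A and K share the same y with |AK| = 25.9 and K on the −x side, so K = (-25.90, 0.000). Since A1 is tangent to AK there, WK ⟂ AK, so W = K + (0, 7.1) = (-25.90, 7.100). On A1, K sits at bearing -90° from W; a 66° counterclockwise sweep puts R at bearing -24°, so R = W + 7.1·(cos -24°, sin -24°) = (-19.41, 4.212). Tangency of A1 to RE means the radius WR is perpendicular to RE, so RE runs along (−sin -24°, cos -24°); with |RE| = 17.3, E = (-12.38, 20.02). Then |AE| = |E − A| = 23.53.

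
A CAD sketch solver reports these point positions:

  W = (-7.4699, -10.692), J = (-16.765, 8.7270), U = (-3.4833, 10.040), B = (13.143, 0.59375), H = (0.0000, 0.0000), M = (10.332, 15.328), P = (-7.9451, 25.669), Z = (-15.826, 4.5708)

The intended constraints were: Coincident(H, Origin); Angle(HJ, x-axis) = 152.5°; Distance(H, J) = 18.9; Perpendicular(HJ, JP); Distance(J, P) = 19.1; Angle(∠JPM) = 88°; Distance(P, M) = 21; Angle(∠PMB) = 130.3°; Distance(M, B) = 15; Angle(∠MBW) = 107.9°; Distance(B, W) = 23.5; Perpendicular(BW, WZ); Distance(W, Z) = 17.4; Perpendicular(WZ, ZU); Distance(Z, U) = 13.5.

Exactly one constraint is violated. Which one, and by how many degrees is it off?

Perpendicular(WZ, ZU) — off by 4.80°.

H = (0.00, 0.00) ✓; HJ at 152.5° ✓; |HJ| = 18.90 ✓; ∠(HJ, JP) = 90.00° ✓; |JP| = 19.10 ✓; ∠JPM = 88.00° ✓; |PM| = 21.00 ✓; ∠PMB = 130.3° ✓; |MB| = 15.00 ✓; ∠MBW = 107.9° ✓; |BW| = 23.50 ✓; ∠(BW, WZ) = 90.00° ✓; |WZ| = 17.40 ✓; ∠(WZ, ZU) = 94.80° ✗; |ZU| = 13.50 ✓.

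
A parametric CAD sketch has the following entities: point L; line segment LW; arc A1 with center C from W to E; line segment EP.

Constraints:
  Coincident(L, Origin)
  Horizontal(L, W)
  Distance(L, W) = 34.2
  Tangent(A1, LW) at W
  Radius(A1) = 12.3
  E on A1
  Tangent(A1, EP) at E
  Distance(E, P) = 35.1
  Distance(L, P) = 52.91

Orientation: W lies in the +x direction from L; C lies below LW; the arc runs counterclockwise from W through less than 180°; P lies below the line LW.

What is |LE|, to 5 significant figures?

25.286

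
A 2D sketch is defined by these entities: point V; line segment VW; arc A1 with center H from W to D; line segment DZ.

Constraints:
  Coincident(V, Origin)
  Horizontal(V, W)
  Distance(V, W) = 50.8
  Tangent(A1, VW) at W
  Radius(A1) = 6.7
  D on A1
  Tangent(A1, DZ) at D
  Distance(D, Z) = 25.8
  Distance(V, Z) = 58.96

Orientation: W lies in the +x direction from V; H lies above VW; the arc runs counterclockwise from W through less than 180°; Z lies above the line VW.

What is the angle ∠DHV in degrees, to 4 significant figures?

168.4°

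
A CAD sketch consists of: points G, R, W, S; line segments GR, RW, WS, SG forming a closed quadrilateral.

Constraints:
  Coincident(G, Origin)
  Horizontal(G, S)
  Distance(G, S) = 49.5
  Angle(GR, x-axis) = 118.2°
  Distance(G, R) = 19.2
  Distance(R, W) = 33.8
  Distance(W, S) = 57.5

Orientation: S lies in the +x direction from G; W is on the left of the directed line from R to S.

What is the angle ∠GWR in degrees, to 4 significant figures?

23.00°

Checks: |RW| = 33.80 ✓; |WS| = 57.50 ✓.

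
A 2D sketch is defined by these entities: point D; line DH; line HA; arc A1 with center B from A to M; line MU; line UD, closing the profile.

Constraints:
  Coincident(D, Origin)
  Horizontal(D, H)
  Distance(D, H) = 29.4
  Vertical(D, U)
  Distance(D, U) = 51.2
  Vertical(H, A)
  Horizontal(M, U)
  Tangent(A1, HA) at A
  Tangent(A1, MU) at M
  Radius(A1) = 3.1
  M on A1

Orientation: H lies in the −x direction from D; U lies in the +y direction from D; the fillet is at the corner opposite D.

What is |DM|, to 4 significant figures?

57.56

D is at the origin; D and H share the same y with |DH| = 29.4 and H on the −x side, so H = (-29.40, 0.000). DU is vertical with |DU| = 51.2 and U on the +y side, so U = (0.000, 51.20). The virtual corner opposite D is at (-29.40, 51.20). Since A1 is tangent to HA there, BA ⟂ HA and A1 meets MU tangentially, so BM is at right angles to MU, with radius 3.1, so the center B sits 3.1 in from both sides at B = (-26.30, 48.10). That places the tangent points at A = (-29.40, 48.10) on HA and M = (-26.30, 51.20) on MU. Then |DM| = |M − D| = 57.56.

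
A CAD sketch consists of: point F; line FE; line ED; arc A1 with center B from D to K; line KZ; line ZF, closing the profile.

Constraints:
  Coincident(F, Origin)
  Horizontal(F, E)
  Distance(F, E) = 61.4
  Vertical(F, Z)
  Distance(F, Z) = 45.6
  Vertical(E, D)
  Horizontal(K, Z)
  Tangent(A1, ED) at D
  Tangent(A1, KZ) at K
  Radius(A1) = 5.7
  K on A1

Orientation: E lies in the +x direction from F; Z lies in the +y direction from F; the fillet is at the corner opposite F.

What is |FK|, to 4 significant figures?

71.99

The virtual corner opposite F is at (61.40, 45.60). The tangent condition forces BD to be normal to ED and the tangent condition forces BK to be normal to KZ, with radius 5.7, so the center B sits 5.7 in from both sides at B = (55.70, 39.90). That places the tangent points at D = (61.40, 39.90) on ED and K = (55.70, 45.60) on KZ. Then |FK| = |K − F| = 71.99.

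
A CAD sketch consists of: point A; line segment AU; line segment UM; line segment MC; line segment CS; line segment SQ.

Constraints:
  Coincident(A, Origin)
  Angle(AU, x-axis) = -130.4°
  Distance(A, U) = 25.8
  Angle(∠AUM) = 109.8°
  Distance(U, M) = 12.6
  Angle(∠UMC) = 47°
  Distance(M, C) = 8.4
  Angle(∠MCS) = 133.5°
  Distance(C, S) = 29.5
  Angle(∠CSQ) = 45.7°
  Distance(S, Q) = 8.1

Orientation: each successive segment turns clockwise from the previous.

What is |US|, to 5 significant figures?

23.516

∠UMC = 47.0° gives MC at 26.400° from the x-axis; with |MC| = 8.4, C = (-20.992, -11.480). ∠MCS = 133.5° gives CS at -20.100° from the x-axis; with |CS| = 29.5, S = (6.7114, -21.618). Then |US| = |S − U| = 23.516.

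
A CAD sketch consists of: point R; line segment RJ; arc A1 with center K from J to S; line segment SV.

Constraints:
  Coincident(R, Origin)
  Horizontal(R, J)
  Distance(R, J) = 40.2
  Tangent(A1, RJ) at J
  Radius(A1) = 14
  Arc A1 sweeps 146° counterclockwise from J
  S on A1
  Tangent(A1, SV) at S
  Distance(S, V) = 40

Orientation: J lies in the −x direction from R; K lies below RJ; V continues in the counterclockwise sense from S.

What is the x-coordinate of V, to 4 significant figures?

-14.87

R is at the origin; R and J share the same y with |RJ| = 40.2 and J on the −x side, so J = (-40.20, 0.000). Since A1 is tangent to RJ there, KJ ⟂ RJ, so K = J + (0, -14) = (-40.20, -14.00). On A1, J sits at bearing 90° from K; a 146° counterclockwise sweep puts S at bearing 236°, so S = K + 14.0·(cos 236°, sin 236°) = (-48.03, -25.61). The tangent condition forces KS to be normal to SV, so SV runs along (−sin 236°, cos 236°); with |SV| = 40.0, V = (-14.87, -47.97). So V.x = -14.87.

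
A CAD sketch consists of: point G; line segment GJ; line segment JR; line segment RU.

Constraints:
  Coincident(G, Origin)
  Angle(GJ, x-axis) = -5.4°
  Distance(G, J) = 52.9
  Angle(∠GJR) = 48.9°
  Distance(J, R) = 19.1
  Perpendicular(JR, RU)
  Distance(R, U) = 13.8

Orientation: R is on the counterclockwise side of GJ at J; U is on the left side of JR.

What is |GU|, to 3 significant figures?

30.4

G is at the origin; GJ runs at -5.4° with length 52.9, so J = 52.9·(cos -5.4°, sin -5.4°) = (52.7, -4.98). ∠GJR = 48.9°, so JR runs at -5.4° + (180° − 48.9°) = 126° from the x-axis; with |JR| = 19.1, R = J + 19.1·(cos 126°, sin 126°) = (41.5, 10.5). JR is perpendicular to RU; with |RU| = 13.8 on the left of JR, U = R + 13.8·(-0.812, -0.584) = (30.3, 2.48). Then |GU| = |U − G| = 30.4.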